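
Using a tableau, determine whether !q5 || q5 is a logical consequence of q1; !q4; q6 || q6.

Initial set: {q1; !q4; (q6 || q6); !(!q5 || q5)}.
!(!q5 || q5): α-rule — add !!q5, !q5.
× closes — contains both q5 and !q5.
All 1 branch closes.
Every branch closed, so the premises entail the conclusion.

Yes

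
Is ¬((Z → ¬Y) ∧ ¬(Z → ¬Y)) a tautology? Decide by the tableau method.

Assume the negation and expand:
Initial set: {F ¬((Z → ¬Y) ∧ ¬(Z → ¬Y))}.
F ¬((Z → ¬Y) ∧ ¬(Z → ¬Y)): α-rule — add T (Z → ¬Y), T ¬(Z → ¬Y).
T ¬(Z → ¬Y): α-rule — add T Z, F ¬Y.
T (Z → ¬Y): β-rule — branch into F Z  //  T ¬Y.
  branch 1 (add F Z):
    × closes — contains both Z and ¬Z.
  branch 2 (add T ¬Y):
    × closes — contains both Y and ¬Y.
All 2 branches close.
Every branch closed, so the negation is unsatisfiable and the formula is valid.

Valid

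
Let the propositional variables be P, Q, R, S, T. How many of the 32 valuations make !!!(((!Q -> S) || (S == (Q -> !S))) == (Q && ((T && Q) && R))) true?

20

Initial set: {T !!!(((!Q -> S) || (S == (Q -> !S))) == (Q && ((T && Q) && R)))}.
T !!!(((!Q -> S) || (S == (Q -> !S))) == (Q && ((T && Q) && R))): drop double negation, giving T !(((!Q -> S) || (S == (Q -> !S))) == (Q && ((T && Q) && R))).
T !(((!Q -> S) || (S == (Q -> !S))) == (Q && ((T && Q) && R))): β-rule — branch into T ((!Q -> S) || (S == (Q -> !S))), F (Q && ((T && Q) && R))  //  F ((!Q -> S) || (S == (Q -> !S))), T (Q && ((T && Q) && R)).
  branch 1 (add T ((!Q -> S) || (S == (Q -> !S))), F (Q && ((T && Q) && R))):
    T ((!Q -> S) || (S == (Q -> !S))): β-rule — branch into T (!Q -> S)  //  T (S == (Q -> !S)).
      branch 1.1 (add T (!Q -> S)):
        F (Q && ((T && Q) && R)): β-rule — branch into F Q  //  F ((T && Q) && R).
          branch 1.1.1 (add F Q):
            T (!Q -> S): β-rule — branch into F !Q  //  T S.
              branch 1.1.1.1 (add F !Q):
                × closes — contains both Q and !Q.
              branch 1.1.1.2 (add T S):
                ○ open, literals {Q=0, S=1}.
          branch 1.1.2 (add F ((T && Q) && R)):
            T (!Q -> S): β-rule — branch into F !Q  //  T S.
              branch 1.1.2.1 (add F !Q):
                F ((T && Q) && R): β-rule — branch into F (T && Q)  //  F R.
                  branch 1.1.2.1.1 (add F (T && Q)):
                    F (T && Q): β-rule — branch into F T  //  F Q.
                      branch 1.1.2.1.1.1 (add F T):
                        ○ open, literals {Q=1, T=0}.
                      branch 1.1.2.1.1.2 (add F Q):
                        × closes — contains both Q and !Q.
                  branch 1.1.2.1.2 (add F R):
                    ○ open, literals {Q=1, R=0}.
              branch 1.1.2.2 (add T S):
                F ((T && Q) && R): β-rule — branch into F (T && Q)  //  F R.
                  branch 1.1.2.2.1 (add F (T && Q)):
                    F (T && Q): β-rule — branch into F T  //  F Q.
                      branch 1.1.2.2.1.1 (add F T):
                        ○ open, literals {S=1, T=0}.
                      branch 1.1.2.2.1.2 (add F Q):
                        ○ open, literals {Q=0, S=1}.
                  branch 1.1.2.2.2 (add F R):
                    ○ open, literals {R=0, S=1}.
      branch 1.2 (add T (S == (Q -> !S))):
        F (Q && ((T && Q) && R)): β-rule — branch into F Q  //  F ((T && Q) && R).
          branch 1.2.1 (add F Q):
            T (S == (Q -> !S)): β-rule — branch into T S, T (Q -> !S)  //  F S, F (Q -> !S).
              branch 1.2.1.1 (add T S, T (Q -> !S)):
                T (Q -> !S): β-rule — branch into F Q  //  T !S.
                  branch 1.2.1.1.1 (add F Q):
                    ○ open, literals {Q=0, S=1}.
                  branch 1.2.1.1.2 (add T !S):
                    × closes — contains both S and !S.
              branch 1.2.1.2 (add F S, F (Q -> !S)):
                F (Q -> !S): α-rule — add T Q, F !S.
                × closes — contains both Q and !Q.
          branch 1.2.2 (add F ((T && Q) && R)):
            T (S == (Q -> !S)): β-rule — branch into T S, T (Q -> !S)  //  F S, F (Q -> !S).
              branch 1.2.2.1 (add T S, T (Q -> !S)):
                F ((T && Q) && R): β-rule — branch into F (T && Q)  //  F R.
                  branch 1.2.2.1.1 (add F (T && Q)):
                    T (Q -> !S): β-rule — branch into F Q  //  T !S.
                      branch 1.2.2.1.1.1 (add F Q):
                        F (T && Q): β-rule — branch into F T  //  F Q.
                          branch 1.2.2.1.1.1.1 (add F T):
                            ○ open, literals {Q=0, S=1, T=0}.
                          branch 1.2.2.1.1.1.2 (add F Q):
                            ○ open, literals {Q=0, S=1}.
                      branch 1.2.2.1.1.2 (add T !S):
                        × closes — contains both S and !S.
                  branch 1.2.2.1.2 (add F R):
                    T (Q -> !S): β-rule — branch into F Q  //  T !S.
                      branch 1.2.2.1.2.1 (add F Q):
                        ○ open, literals {Q=0, R=0, S=1}.
                      branch 1.2.2.1.2.2 (add T !S):
                        × closes — contains both S and !S.
              branch 1.2.2.2 (add F S, F (Q -> !S)):
                F (Q -> !S): α-rule — add T Q, F !S.
                × closes — contains both S and !S.
  branch 2 (add F ((!Q -> S) || (S == (Q -> !S))), T (Q && ((T && Q) && R))):
    F ((!Q -> S) || (S == (Q -> !S))): α-rule — add F (!Q -> S), F (S == (Q -> !S)).
    T (Q && ((T && Q) && R)): α-rule — add T Q, T ((T && Q) && R).
    F (!Q -> S): α-rule — add T !Q, F S.
    × closes — contains both Q and !Q.
8 branches closed, 10 open.
Each open branch fixes some atoms; the unmentioned ones are free. Counting distinct full assignments: branch {Q=0, S=1} (P, R, T) contributes 8 new; branch {Q=1, T=0} (P, R, S) contributes 8 new; branch {Q=1, R=0} (P, S, T) contributes 4 new; branch {S=1, T=0} (P, Q, R) contributes 0 new; branch {Q=0, S=1} (P, R, T) contributes 0 new; branch {R=0, S=1} (P, Q, T) contributes 0 new; branch {Q=0, S=1} (P, R, T) contributes 0 new; branch {Q=0, S=1, T=0} (P, R) contributes 0 new; branch {Q=0, S=1} (P, R, T) contributes 0 new; branch {Q=0, R=0, S=1} (P, T) contributes 0 new. Total: 20.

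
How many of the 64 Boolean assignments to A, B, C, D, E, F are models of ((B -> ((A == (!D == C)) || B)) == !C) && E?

Initial set: {(((B -> ((A == (!D == C)) || B)) == !C) && E)}.
(((B -> ((A == (!D == C)) || B)) == !C) && E): α-rule — add ((B -> ((A == (!D == C)) || B)) == !C), E.
((B -> ((A == (!D == C)) || B)) == !C): β-rule — branch into (B -> ((A == (!D == C)) || B)), !C  //  !(B -> ((A == (!D == C)) || B)), !!C.
  branch 1 (add (B -> ((A == (!D == C)) || B)), !C):
    (B -> ((A == (!D == C)) || B)): β-rule — branch into !B  //  ((A == (!D == C)) || B).
      branch 1.1 (add !B):
        ○ open, literals {B=0, C=0, E=1}.
      branch 1.2 (add ((A == (!D == C)) || B)):
        ((A == (!D == C)) || B): β-rule — branch into (A == (!D == C))  //  B.
          branch 1.2.1 (add (A == (!D == C))):
            (A == (!D == C)): β-rule — branch into A, (!D == C)  //  !A, !(!D == C).
              branch 1.2.1.1 (add A, (!D == C)):
                (!D == C): β-rule — branch into !D, C  //  !!D, !C.
                  branch 1.2.1.1.1 (add !D, C):
                    × closes — contains both C and !C.
                  branch 1.2.1.1.2 (add !!D, !C):
                    ○ open, literals {A=1, C=0, D=1, E=1}.
              branch 1.2.1.2 (add !A, !(!D == C)):
                !(!D == C): β-rule — branch into !D, !C  //  !!D, C.
                  branch 1.2.1.2.1 (add !D, !C):
                    ○ open, literals {A=0, C=0, D=0, E=1}.
                  branch 1.2.1.2.2 (add !!D, C):
                    × closes — contains both C and !C.
          branch 1.2.2 (add B):
            ○ open, literals {B=1, C=0, E=1}.
  branch 2 (add !(B -> ((A == (!D == C)) || B)), !!C):
    !(B -> ((A == (!D == C)) || B)): α-rule — add B, !((A == (!D == C)) || B).
    !((A == (!D == C)) || B): α-rule — add !(A == (!D == C)), !B.
    × closes — contains both B and !B.
3 branches closed, 4 open.
Each open branch fixes some atoms; the unmentioned ones are free. Counting distinct full assignments: branch {B=0, C=0, E=1} (A, D, F) contributes 8 new; branch {A=1, C=0, D=1, E=1} (B, F) contributes 2 new; branch {A=0, C=0, D=0, E=1} (B, F) contributes 2 new; branch {B=1, C=0, E=1} (A, D, F) contributes 4 new. Total: 16.

16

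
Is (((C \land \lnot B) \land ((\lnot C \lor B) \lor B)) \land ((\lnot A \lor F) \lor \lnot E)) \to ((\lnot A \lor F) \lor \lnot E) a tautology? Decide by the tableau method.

Valid

Assume the negation and expand:
Initial set: {F ((((C \land \lnot B) \land ((\lnot C \lor B) \lor B)) \land ((\lnot A \lor F) \lor \lnot E)) \to ((\lnot A \lor F) \lor \lnot E))}.
F ((((C \land \lnot B) \land ((\lnot C \lor B) \lor B)) \land ((\lnot A \lor F) \lor \lnot E)) \to ((\lnot A \lor F) \lor \lnot E)): α-rule — add T (((C \land \lnot B) \land ((\lnot C \lor B) \lor B)) \land ((\lnot A \lor F) \lor \lnot E)), F ((\lnot A \lor F) \lor \lnot E).
T (((C \land \lnot B) \land ((\lnot C \lor B) \lor B)) \land ((\lnot A \lor F) \lor \lnot E)): α-rule — add T ((C \land \lnot B) \land ((\lnot C \lor B) \lor B)), T ((\lnot A \lor F) \lor \lnot E).
F ((\lnot A \lor F) \lor \lnot E): α-rule — add F (\lnot A \lor F), F \lnot E.
T ((C \land \lnot B) \land ((\lnot C \lor B) \lor B)): α-rule — add T (C \land \lnot B), T ((\lnot C \lor B) \lor B).
F (\lnot A \lor F): α-rule — add F \lnot A, F F.
T (C \land \lnot B): α-rule — add T C, T \lnot B.
T ((\lnot A \lor F) \lor \lnot E): β-rule — branch into T (\lnot A \lor F)  //  T \lnot E.
  branch 1 (add T (\lnot A \lor F)):
    T ((\lnot C \lor B) \lor B): β-rule — branch into T (\lnot C \lor B)  //  T B.
      branch 1.1 (add T (\lnot C \lor B)):
        T (\lnot A \lor F): β-rule — branch into T \lnot A  //  T F.
          branch 1.1.1 (add T \lnot A):
            × closes — contains both A and \lnot A.
          branch 1.1.2 (add T F):
            × closes — contains both F and \lnot F.
      branch 1.2 (add T B):
        × closes — contains both B and \lnot B.
  branch 2 (add T \lnot E):
    × closes — contains both E and \lnot E.
All 4 branches close.
Every branch closed, so the negation is unsatisfiable and the formula is valid.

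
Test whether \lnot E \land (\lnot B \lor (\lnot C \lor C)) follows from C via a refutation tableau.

Initial set: {C; \lnot (\lnot E \land (\lnot B \lor (\lnot C \lor C)))}.
\lnot (\lnot E \land (\lnot B \lor (\lnot C \lor C))): β-rule — branch into \lnot \lnot E  //  \lnot (\lnot B \lor (\lnot C \lor C)).
  branch 1 (add \lnot \lnot E):
    ○ open, literals {C=1, E=1}.
  branch 2 (add \lnot (\lnot B \lor (\lnot C \lor C))):
    \lnot (\lnot B \lor (\lnot C \lor C)): α-rule — add \lnot \lnot B, \lnot (\lnot C \lor C).
    \lnot (\lnot C \lor C): α-rule — add \lnot \lnot C, \lnot C.
    × closes — contains both C and \lnot C.
1 branch closed, 1 open.
An open branch gives a countermodel: C=1, E=1 (unmentioned atoms arbitrary); the premises hold there but the conclusion fails.

No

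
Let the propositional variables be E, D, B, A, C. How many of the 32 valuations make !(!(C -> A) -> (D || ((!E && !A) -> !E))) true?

0

Initial set: {T !(!(C -> A) -> (D || ((!E && !A) -> !E)))}.
T !(!(C -> A) -> (D || ((!E && !A) -> !E))): α-rule — add T !(C -> A), F (D || ((!E && !A) -> !E)).
T !(C -> A): α-rule — add T C, F A.
F (D || ((!E && !A) -> !E)): α-rule — add F D, F ((!E && !A) -> !E).
F ((!E && !A) -> !E): α-rule — add T (!E && !A), F !E.
T (!E && !A): α-rule — add T !E, T !A.
× closes — contains both E and !E.
All 1 branch closes.
No open branches: the formula has 0 satisfying assignments.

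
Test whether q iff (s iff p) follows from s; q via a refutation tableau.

No

Initial set: {s; q; not (q iff (s iff p))}.
not (q iff (s iff p)): β-rule — branch into q, not (s iff p)  //  not q, (s iff p).
  branch 1 (add q, not (s iff p)):
    not (s iff p): β-rule — branch into s, not p  //  not s, p.
      branch 1.1 (add s, not p):
        ○ open, literals {p=0, q=1, s=1}.
      branch 1.2 (add not s, p):
        × closes — contains both s and not s.
  branch 2 (add not q, (s iff p)):
    × closes — contains both q and not q.
2 branches closed, 1 open.
An open branch gives a countermodel: p=0, q=1, s=1 (unmentioned atoms arbitrary); the premises hold there but the conclusion fails.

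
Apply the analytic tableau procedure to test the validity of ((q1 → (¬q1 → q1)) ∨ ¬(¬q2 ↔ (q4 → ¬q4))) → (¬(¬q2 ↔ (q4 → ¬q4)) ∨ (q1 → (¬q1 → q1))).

Valid

Assume the negation and expand:
Initial set: {¬(((q1 → (¬q1 → q1)) ∨ ¬(¬q2 ↔ (q4 → ¬q4))) → (¬(¬q2 ↔ (q4 → ¬q4)) ∨ (q1 → (¬q1 → q1))))}.
¬(((q1 → (¬q1 → q1)) ∨ ¬(¬q2 ↔ (q4 → ¬q4))) → (¬(¬q2 ↔ (q4 → ¬q4)) ∨ (q1 → (¬q1 → q1)))): α-rule — add ((q1 → (¬q1 → q1)) ∨ ¬(¬q2 ↔ (q4 → ¬q4))), ¬(¬(¬q2 ↔ (q4 → ¬q4)) ∨ (q1 → (¬q1 → q1))).
¬(¬(¬q2 ↔ (q4 → ¬q4)) ∨ (q1 → (¬q1 → q1))): α-rule — add ¬¬(¬q2 ↔ (q4 → ¬q4)), ¬(q1 → (¬q1 → q1)).
¬(q1 → (¬q1 → q1)): α-rule — add q1, ¬(¬q1 → q1).
¬(¬q1 → q1): α-rule — add ¬q1, ¬q1.
× closes — contains both q1 and ¬q1.
All 1 branch closes.
Every branch closed, so the negation is unsatisfiable and the formula is valid.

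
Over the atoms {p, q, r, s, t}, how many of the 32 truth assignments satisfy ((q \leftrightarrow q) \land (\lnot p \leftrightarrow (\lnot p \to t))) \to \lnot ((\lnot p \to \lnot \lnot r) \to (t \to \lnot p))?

Initial set: {(((q \leftrightarrow q) \land (\lnot p \leftrightarrow (\lnot p \to t))) \to \lnot ((\lnot p \to \lnot \lnot r) \to (t \to \lnot p)))}.
(((q \leftrightarrow q) \land (\lnot p \leftrightarrow (\lnot p \to t))) \to \lnot ((\lnot p \to \lnot \lnot r) \to (t \to \lnot p))): β-rule — branch into \lnot ((q \leftrightarrow q) \land (\lnot p \leftrightarrow (\lnot p \to t)))  //  \lnot ((\lnot p \to \lnot \lnot r) \to (t \to \lnot p)).
  branch 1 (add \lnot ((q \leftrightarrow q) \land (\lnot p \leftrightarrow (\lnot p \to t)))):
    \lnot ((q \leftrightarrow q) \land (\lnot p \leftrightarrow (\lnot p \to t))): β-rule — branch into \lnot (q \leftrightarrow q)  //  \lnot (\lnot p \leftrightarrow (\lnot p \to t)).
      branch 1.1 (add \lnot (q \leftrightarrow q)):
        \lnot (q \leftrightarrow q): β-rule — branch into q, \lnot q  //  \lnot q, q.
          branch 1.1.1 (add q, \lnot q):
            × closes — contains both q and \lnot q.
          branch 1.1.2 (add \lnot q, q):
            × closes — contains both q and \lnot q.
      branch 1.2 (add \lnot (\lnot p \leftrightarrow (\lnot p \to t))):
        \lnot (\lnot p \leftrightarrow (\lnot p \to t)): β-rule — branch into \lnot p, \lnot (\lnot p \to t)  //  \lnot \lnot p, (\lnot p \to t).
          branch 1.2.1 (add \lnot p, \lnot (\lnot p \to t)):
            \lnot (\lnot p \to t): α-rule — add \lnot p, \lnot t.
            ○ open, literals {p=0, t=0}.
          branch 1.2.2 (add \lnot \lnot p, (\lnot p \to t)):
            (\lnot p \to t): β-rule — branch into \lnot \lnot p  //  t.
              branch 1.2.2.1 (add \lnot \lnot p):
                ○ open, literals {p=1}.
              branch 1.2.2.2 (add t):
                ○ open, literals {p=1, t=1}.
  branch 2 (add \lnot ((\lnot p \to \lnot \lnot r) \to (t \to \lnot p))):
    \lnot ((\lnot p \to \lnot \lnot r) \to (t \to \lnot p)): α-rule — add (\lnot p \to \lnot \lnot r), \lnot (t \to \lnot p).
    \lnot (t \to \lnot p): α-rule — add t, \lnot \lnot p.
    (\lnot p \to \lnot \lnot r): β-rule — branch into \lnot \lnot p  //  \lnot \lnot r.
      branch 2.1 (add \lnot \lnot p):
        ○ open, literals {p=1, t=1}.
      branch 2.2 (add \lnot \lnot r):
        \lnot \lnot r: drop double negation, giving r.
        ○ open, literals {p=1, r=1, t=1}.
2 branches closed, 5 open.
Each open branch fixes some atoms; the unmentioned ones are free. Counting distinct full assignments: branch {p=0, t=0} (q, r, s) contributes 8 new; branch {p=1} (q, r, s, t) contributes 16 new; branch {p=1, t=1} (q, r, s) contributes 0 new; branch {p=1, t=1} (q, r, s) contributes 0 new; branch {p=1, r=1, t=1} (q, s) contributes 0 new. Total: 24.

24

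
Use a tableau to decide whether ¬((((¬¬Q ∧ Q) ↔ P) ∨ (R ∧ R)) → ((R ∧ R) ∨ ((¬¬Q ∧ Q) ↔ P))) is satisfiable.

Initial set: {¬((((¬¬Q ∧ Q) ↔ P) ∨ (R ∧ R)) → ((R ∧ R) ∨ ((¬¬Q ∧ Q) ↔ P)))}.
¬((((¬¬Q ∧ Q) ↔ P) ∨ (R ∧ R)) → ((R ∧ R) ∨ ((¬¬Q ∧ Q) ↔ P))): α-rule — add (((¬¬Q ∧ Q) ↔ P) ∨ (R ∧ R)), ¬((R ∧ R) ∨ ((¬¬Q ∧ Q) ↔ P)).
¬((R ∧ R) ∨ ((¬¬Q ∧ Q) ↔ P)): α-rule — add ¬(R ∧ R), ¬((¬¬Q ∧ Q) ↔ P).
(((¬¬Q ∧ Q) ↔ P) ∨ (R ∧ R)): β-rule — branch into ((¬¬Q ∧ Q) ↔ P)  //  (R ∧ R).
  branch 1 (add ((¬¬Q ∧ Q) ↔ P)):
    ¬(R ∧ R): β-rule — branch into ¬R  //  ¬R.
      branch 1.1 (add ¬R):
        ¬((¬¬Q ∧ Q) ↔ P): β-rule — branch into (¬¬Q ∧ Q), ¬P  //  ¬(¬¬Q ∧ Q), P.
          branch 1.1.1 (add (¬¬Q ∧ Q), ¬P):
            (¬¬Q ∧ Q): α-rule — add ¬¬Q, Q.
            ¬¬Q: drop double negation, giving Q.
            ((¬¬Q ∧ Q) ↔ P): β-rule — branch into (¬¬Q ∧ Q), P  //  ¬(¬¬Q ∧ Q), ¬P.
              branch 1.1.1.1 (add (¬¬Q ∧ Q), P):
                × closes — contains both P and ¬P.
              branch 1.1.1.2 (add ¬(¬¬Q ∧ Q), ¬P):
                ¬(¬¬Q ∧ Q): β-rule — branch into ¬¬¬Q  //  ¬Q.
                  branch 1.1.1.2.1 (add ¬¬¬Q):
                    ¬¬¬Q: drop double negation, giving ¬Q.
                    × closes — contains both Q and ¬Q.
                  branch 1.1.1.2.2 (add ¬Q):
                    × closes — contains both Q and ¬Q.
          branch 1.1.2 (add ¬(¬¬Q ∧ Q), P):
            ((¬¬Q ∧ Q) ↔ P): β-rule — branch into (¬¬Q ∧ Q), P  //  ¬(¬¬Q ∧ Q), ¬P.
              branch 1.1.2.1 (add (¬¬Q ∧ Q), P):
                (¬¬Q ∧ Q): α-rule — add ¬¬Q, Q.
                ¬¬Q: drop double negation, giving Q.
                ¬(¬¬Q ∧ Q): β-rule — branch into ¬¬¬Q  //  ¬Q.
                  branch 1.1.2.1.1 (add ¬¬¬Q):
                    ¬¬¬Q: drop double negation, giving ¬Q.
                    × closes — contains both Q and ¬Q.
                  branch 1.1.2.1.2 (add ¬Q):
                    × closes — contains both Q and ¬Q.
              branch 1.1.2.2 (add ¬(¬¬Q ∧ Q), ¬P):
                × closes — contains both P and ¬P.
      branch 1.2 (add ¬R):
        ¬((¬¬Q ∧ Q) ↔ P): β-rule — branch into (¬¬Q ∧ Q), ¬P  //  ¬(¬¬Q ∧ Q), P.
          branch 1.2.1 (add (¬¬Q ∧ Q), ¬P):
            (¬¬Q ∧ Q): α-rule — add ¬¬Q, Q.
            ¬¬Q: drop double negation, giving Q.
            ((¬¬Q ∧ Q) ↔ P): β-rule — branch into (¬¬Q ∧ Q), P  //  ¬(¬¬Q ∧ Q), ¬P.
              branch 1.2.1.1 (add (¬¬Q ∧ Q), P):
                × closes — contains both P and ¬P.
              branch 1.2.1.2 (add ¬(¬¬Q ∧ Q), ¬P):
                ¬(¬¬Q ∧ Q): β-rule — branch into ¬¬¬Q  //  ¬Q.
                  branch 1.2.1.2.1 (add ¬¬¬Q):
                    ¬¬¬Q: drop double negation, giving ¬Q.
                    × closes — contains both Q and ¬Q.
                  branch 1.2.1.2.2 (add ¬Q):
                    × closes — contains both Q and ¬Q.
          branch 1.2.2 (add ¬(¬¬Q ∧ Q), P):
            ((¬¬Q ∧ Q) ↔ P): β-rule — branch into (¬¬Q ∧ Q), P  //  ¬(¬¬Q ∧ Q), ¬P.
              branch 1.2.2.1 (add (¬¬Q ∧ Q), P):
                (¬¬Q ∧ Q): α-rule — add ¬¬Q, Q.
                ¬¬Q: drop double negation, giving Q.
                ¬(¬¬Q ∧ Q): β-rule — branch into ¬¬¬Q  //  ¬Q.
                  branch 1.2.2.1.1 (add ¬¬¬Q):
                    ¬¬¬Q: drop double negation, giving ¬Q.
                    × closes — contains both Q and ¬Q.
                  branch 1.2.2.1.2 (add ¬Q):
                    × closes — contains both Q and ¬Q.
              branch 1.2.2.2 (add ¬(¬¬Q ∧ Q), ¬P):
                × closes — contains both P and ¬P.
  branch 2 (add (R ∧ R)):
    (R ∧ R): α-rule — add R, R.
    ¬(R ∧ R): β-rule — branch into ¬R  //  ¬R.
      branch 2.1 (add ¬R):
        × closes — contains both R and ¬R.
      branch 2.2 (add ¬R):
        × closes — contains both R and ¬R.
All 14 branches close.
Every branch closed; the formula is unsatisfiable.

Unsatisfiable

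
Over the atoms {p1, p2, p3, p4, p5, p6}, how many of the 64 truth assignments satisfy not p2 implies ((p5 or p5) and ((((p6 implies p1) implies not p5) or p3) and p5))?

Initial set: {T (not p2 implies ((p5 or p5) and ((((p6 implies p1) implies not p5) or p3) and p5)))}.
T (not p2 implies ((p5 or p5) and ((((p6 implies p1) implies not p5) or p3) and p5))): β-rule — branch into F not p2  //  T ((p5 or p5) and ((((p6 implies p1) implies not p5) or p3) and p5)).
  branch 1 (add F not p2):
    ○ open, literals {p2=true}.
  branch 2 (add T ((p5 or p5) and ((((p6 implies p1) implies not p5) or p3) and p5))):
    T ((p5 or p5) and ((((p6 implies p1) implies not p5) or p3) and p5)): α-rule — add T (p5 or p5), T ((((p6 implies p1) implies not p5) or p3) and p5).
    T ((((p6 implies p1) implies not p5) or p3) and p5): α-rule — add T (((p6 implies p1) implies not p5) or p3), T p5.
    T (p5 or p5): β-rule — branch into T p5  //  T p5.
      branch 2.1 (add T p5):
        T (((p6 implies p1) implies not p5) or p3): β-rule — branch into T ((p6 implies p1) implies not p5)  //  T p3.
          branch 2.1.1 (add T ((p6 implies p1) implies not p5)):
            T ((p6 implies p1) implies not p5): β-rule — branch into F (p6 implies p1)  //  T not p5.
              branch 2.1.1.1 (add F (p6 implies p1)):
                F (p6 implies p1): α-rule — add T p6, F p1.
                ○ open, literals {p1=false, p5=true, p6=true}.
              branch 2.1.1.2 (add T not p5):
                × closes — contains both p5 and not p5.
          branch 2.1.2 (add T p3):
            ○ open, literals {p3=true, p5=true}.
      branch 2.2 (add T p5):
        T (((p6 implies p1) implies not p5) or p3): β-rule — branch into T ((p6 implies p1) implies not p5)  //  T p3.
          branch 2.2.1 (add T ((p6 implies p1) implies not p5)):
            T ((p6 implies p1) implies not p5): β-rule — branch into F (p6 implies p1)  //  T not p5.
              branch 2.2.1.1 (add F (p6 implies p1)):
                F (p6 implies p1): α-rule — add T p6, F p1.
                ○ open, literals {p1=false, p5=true, p6=true}.
              branch 2.2.1.2 (add T not p5):
                × closes — contains both p5 and not p5.
          branch 2.2.2 (add T p3):
            ○ open, literals {p3=true, p5=true}.
2 branches closed, 5 open.
Each open branch fixes some atoms; the unmentioned ones are free. Counting distinct full assignments: branch {p2=true} (p1, p3, p4, p5, p6) contributes 32 new; branch {p1=false, p5=true, p6=true} (p2, p3, p4) contributes 4 new; branch {p3=true, p5=true} (p1, p2, p4, p6) contributes 6 new; branch {p1=false, p5=true, p6=true} (p2, p3, p4) contributes 0 new; branch {p3=true, p5=true} (p1, p2, p4, p6) contributes 0 new. Total: 42.

42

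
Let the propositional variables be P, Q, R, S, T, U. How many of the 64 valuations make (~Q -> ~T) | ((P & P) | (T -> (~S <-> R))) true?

60

Initial set: {T ((~Q -> ~T) | ((P & P) | (T -> (~S <-> R))))}.
T ((~Q -> ~T) | ((P & P) | (T -> (~S <-> R)))): β-rule — branch into T (~Q -> ~T)  //  T ((P & P) | (T -> (~S <-> R))).
  branch 1 (add T (~Q -> ~T)):
    T (~Q -> ~T): β-rule — branch into F ~Q  //  T ~T.
      branch 1.1 (add F ~Q):
        ○ open, literals {Q=true}.
      branch 1.2 (add T ~T):
        ○ open, literals {T=false}.
  branch 2 (add T ((P & P) | (T -> (~S <-> R)))):
    T ((P & P) | (T -> (~S <-> R))): β-rule — branch into T (P & P)  //  T (T -> (~S <-> R)).
      branch 2.1 (add T (P & P)):
        T (P & P): α-rule — add T P, T P.
        ○ open, literals {P=true}.
      branch 2.2 (add T (T -> (~S <-> R))):
        T (T -> (~S <-> R)): β-rule — branch into F T  //  T (~S <-> R).
          branch 2.2.1 (add F T):
            ○ open, literals {T=false}.
          branch 2.2.2 (add T (~S <-> R)):
            T (~S <-> R): β-rule — branch into T ~S, T R  //  F ~S, F R.
              branch 2.2.2.1 (add T ~S, T R):
                ○ open, literals {R=true, S=false}.
              branch 2.2.2.2 (add F ~S, F R):
                ○ open, literals {R=false, S=true}.
0 branches closed, 6 open.
Each open branch fixes some atoms; the unmentioned ones are free. Counting distinct full assignments: branch {Q=true} (P, R, S, T, U) contributes 32 new; branch {T=false} (P, Q, R, S, U) contributes 16 new; branch {P=true} (Q, R, S, T, U) contributes 8 new; branch {T=false} (P, Q, R, S, U) contributes 0 new; branch {R=true, S=false} (P, Q, T, U) contributes 2 new; branch {R=false, S=true} (P, Q, T, U) contributes 2 new. Total: 60.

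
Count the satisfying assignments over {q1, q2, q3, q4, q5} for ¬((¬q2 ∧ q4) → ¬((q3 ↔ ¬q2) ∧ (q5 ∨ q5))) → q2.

Initial set: {(¬((¬q2 ∧ q4) → ¬((q3 ↔ ¬q2) ∧ (q5 ∨ q5))) → q2)}.
(¬((¬q2 ∧ q4) → ¬((q3 ↔ ¬q2) ∧ (q5 ∨ q5))) → q2): β-rule — branch into ¬¬((¬q2 ∧ q4) → ¬((q3 ↔ ¬q2) ∧ (q5 ∨ q5)))  //  q2.
  branch 1 (add ¬¬((¬q2 ∧ q4) → ¬((q3 ↔ ¬q2) ∧ (q5 ∨ q5)))):
    ¬¬((¬q2 ∧ q4) → ¬((q3 ↔ ¬q2) ∧ (q5 ∨ q5))): β-rule — branch into ¬(¬q2 ∧ q4)  //  ¬((q3 ↔ ¬q2) ∧ (q5 ∨ q5)).
      branch 1.1 (add ¬(¬q2 ∧ q4)):
        ¬(¬q2 ∧ q4): β-rule — branch into ¬¬q2  //  ¬q4.
          branch 1.1.1 (add ¬¬q2):
            ○ open, literals {q2=1}.
          branch 1.1.2 (add ¬q4):
            ○ open, literals {q4=0}.
      branch 1.2 (add ¬((q3 ↔ ¬q2) ∧ (q5 ∨ q5))):
        ¬((q3 ↔ ¬q2) ∧ (q5 ∨ q5)): β-rule — branch into ¬(q3 ↔ ¬q2)  //  ¬(q5 ∨ q5).
          branch 1.2.1 (add ¬(q3 ↔ ¬q2)):
            ¬(q3 ↔ ¬q2): β-rule — branch into q3, ¬¬q2  //  ¬q3, ¬q2.
              branch 1.2.1.1 (add q3, ¬¬q2):
                ○ open, literals {q2=1, q3=1}.
              branch 1.2.1.2 (add ¬q3, ¬q2):
                ○ open, literals {q2=0, q3=0}.
          branch 1.2.2 (add ¬(q5 ∨ q5)):
            ¬(q5 ∨ q5): α-rule — add ¬q5, ¬q5.
            ○ open, literals {q5=0}.
  branch 2 (add q2):
    ○ open, literals {q2=1}.
0 branches closed, 6 open.
Each open branch fixes some atoms; the unmentioned ones are free. Counting distinct full assignments: branch {q2=1} (q1, q3, q4, q5) contributes 16 new; branch {q4=0} (q1, q2, q3, q5) contributes 8 new; branch {q2=1, q3=1} (q1, q4, q5) contributes 0 new; branch {q2=0, q3=0} (q1, q4, q5) contributes 4 new; branch {q5=0} (q1, q2, q3, q4) contributes 2 new; branch {q2=1} (q1, q3, q4, q5) contributes 0 new. Total: 30.

30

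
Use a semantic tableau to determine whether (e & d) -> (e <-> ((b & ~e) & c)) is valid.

Assume the negation and expand:
Initial set: {F ((e & d) -> (e <-> ((b & ~e) & c)))}.
F ((e & d) -> (e <-> ((b & ~e) & c))): α-rule — add T (e & d), F (e <-> ((b & ~e) & c)).
T (e & d): α-rule — add T e, T d.
F (e <-> ((b & ~e) & c)): β-rule — branch into T e, F ((b & ~e) & c)  //  F e, T ((b & ~e) & c).
  branch 1 (add T e, F ((b & ~e) & c)):
    F ((b & ~e) & c): β-rule — branch into F (b & ~e)  //  F c.
      branch 1.1 (add F (b & ~e)):
        F (b & ~e): β-rule — branch into F b  //  F ~e.
          branch 1.1.1 (add F b):
            ○ open, literals {b=F, d=T, e=T}.
          branch 1.1.2 (add F ~e):
            ○ open, literals {d=T, e=T}.
      branch 1.2 (add F c):
        ○ open, literals {c=F, d=T, e=T}.
  branch 2 (add F e, T ((b & ~e) & c)):
    × closes — contains both e and ~e.
1 branch closed, 3 open.
An open branch gives a countermodel: b=F, d=T, e=T (unmentioned atoms arbitrary); under it the original formula is false.

Not valid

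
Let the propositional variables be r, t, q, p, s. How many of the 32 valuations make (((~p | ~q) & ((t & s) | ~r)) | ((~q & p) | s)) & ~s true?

8

Initial set: {((((~p | ~q) & ((t & s) | ~r)) | ((~q & p) | s)) & ~s)}.
((((~p | ~q) & ((t & s) | ~r)) | ((~q & p) | s)) & ~s): α-rule — add (((~p | ~q) & ((t & s) | ~r)) | ((~q & p) | s)), ~s.
(((~p | ~q) & ((t & s) | ~r)) | ((~q & p) | s)): β-rule — branch into ((~p | ~q) & ((t & s) | ~r))  //  ((~q & p) | s).
  branch 1 (add ((~p | ~q) & ((t & s) | ~r))):
    ((~p | ~q) & ((t & s) | ~r)): α-rule — add (~p | ~q), ((t & s) | ~r).
    (~p | ~q): β-rule — branch into ~p  //  ~q.
      branch 1.1 (add ~p):
        ((t & s) | ~r): β-rule — branch into (t & s)  //  ~r.
          branch 1.1.1 (add (t & s)):
            (t & s): α-rule — add t, s.
            × closes — contains both s and ~s.
          branch 1.1.2 (add ~r):
            ○ open, literals {p=F, r=F, s=F}.
      branch 1.2 (add ~q):
        ((t & s) | ~r): β-rule — branch into (t & s)  //  ~r.
          branch 1.2.1 (add (t & s)):
            (t & s): α-rule — add t, s.
            × closes — contains both s and ~s.
          branch 1.2.2 (add ~r):
            ○ open, literals {q=F, r=F, s=F}.
  branch 2 (add ((~q & p) | s)):
    ((~q & p) | s): β-rule — branch into (~q & p)  //  s.
      branch 2.1 (add (~q & p)):
        (~q & p): α-rule — add ~q, p.
        ○ open, literals {p=T, q=F, s=F}.
      branch 2.2 (add s):
        × closes — contains both s and ~s.
3 branches closed, 3 open.
Each open branch fixes some atoms; the unmentioned ones are free. Counting distinct full assignments: branch {p=F, r=F, s=F} (t, q) contributes 4 new; branch {q=F, r=F, s=F} (t, p) contributes 2 new; branch {p=T, q=F, s=F} (r, t) contributes 2 new. Total: 8.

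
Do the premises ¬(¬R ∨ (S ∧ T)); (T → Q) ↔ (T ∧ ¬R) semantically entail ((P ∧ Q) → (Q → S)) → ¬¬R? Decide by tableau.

Initial set: {¬(¬R ∨ (S ∧ T)); ((T → Q) ↔ (T ∧ ¬R)); ¬(((P ∧ Q) → (Q → S)) → ¬¬R)}.
¬(¬R ∨ (S ∧ T)): α-rule — add ¬¬R, ¬(S ∧ T).
¬(((P ∧ Q) → (Q → S)) → ¬¬R): α-rule — add ((P ∧ Q) → (Q → S)), ¬¬¬R.
¬¬¬R: drop double negation, giving ¬R.
× closes — contains both R and ¬R.
All 1 branch closes.
Every branch closed, so the premises entail the conclusion.

Yes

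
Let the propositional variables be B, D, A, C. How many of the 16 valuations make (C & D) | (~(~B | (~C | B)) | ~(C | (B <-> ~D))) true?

8

Initial set: {T ((C & D) | (~(~B | (~C | B)) | ~(C | (B <-> ~D))))}.
T ((C & D) | (~(~B | (~C | B)) | ~(C | (B <-> ~D)))): β-rule — branch into T (C & D)  //  T (~(~B | (~C | B)) | ~(C | (B <-> ~D))).
  branch 1 (add T (C & D)):
    T (C & D): α-rule — add T C, T D.
    ○ open, literals {C=true, D=true}.
  branch 2 (add T (~(~B | (~C | B)) | ~(C | (B <-> ~D)))):
    T (~(~B | (~C | B)) | ~(C | (B <-> ~D))): β-rule — branch into T ~(~B | (~C | B))  //  T ~(C | (B <-> ~D)).
      branch 2.1 (add T ~(~B | (~C | B))):
        T ~(~B | (~C | B)): α-rule — add F ~B, F (~C | B).
        F (~C | B): α-rule — add F ~C, F B.
        × closes — contains both B and ~B.
      branch 2.2 (add T ~(C | (B <-> ~D))):
        T ~(C | (B <-> ~D)): α-rule — add F C, F (B <-> ~D).
        F (B <-> ~D): β-rule — branch into T B, F ~D  //  F B, T ~D.
          branch 2.2.1 (add T B, F ~D):
            ○ open, literals {B=true, C=false, D=true}.
          branch 2.2.2 (add F B, T ~D):
            ○ open, literals {B=false, C=false, D=false}.
1 branch closed, 3 open.
Each open branch fixes some atoms; the unmentioned ones are free. Counting distinct full assignments: branch {C=true, D=true} (B, A) contributes 4 new; branch {B=true, C=false, D=true} (A) contributes 2 new; branch {B=false, C=false, D=false} (A) contributes 2 new. Total: 8.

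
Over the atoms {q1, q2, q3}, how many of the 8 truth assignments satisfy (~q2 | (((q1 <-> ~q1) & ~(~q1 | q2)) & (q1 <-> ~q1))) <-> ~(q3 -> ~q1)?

Initial set: {((~q2 | (((q1 <-> ~q1) & ~(~q1 | q2)) & (q1 <-> ~q1))) <-> ~(q3 -> ~q1))}.
((~q2 | (((q1 <-> ~q1) & ~(~q1 | q2)) & (q1 <-> ~q1))) <-> ~(q3 -> ~q1)): β-rule — branch into (~q2 | (((q1 <-> ~q1) & ~(~q1 | q2)) & (q1 <-> ~q1))), ~(q3 -> ~q1)  //  ~(~q2 | (((q1 <-> ~q1) & ~(~q1 | q2)) & (q1 <-> ~q1))), ~~(q3 -> ~q1).
  branch 1 (add (~q2 | (((q1 <-> ~q1) & ~(~q1 | q2)) & (q1 <-> ~q1))), ~(q3 -> ~q1)):
    ~(q3 -> ~q1): α-rule — add q3, ~~q1.
    (~q2 | (((q1 <-> ~q1) & ~(~q1 | q2)) & (q1 <-> ~q1))): β-rule — branch into ~q2  //  (((q1 <-> ~q1) & ~(~q1 | q2)) & (q1 <-> ~q1)).
      branch 1.1 (add ~q2):
        ○ open, literals {q1=true, q2=false, q3=true}.
      branch 1.2 (add (((q1 <-> ~q1) & ~(~q1 | q2)) & (q1 <-> ~q1))):
        (((q1 <-> ~q1) & ~(~q1 | q2)) & (q1 <-> ~q1)): α-rule — add ((q1 <-> ~q1) & ~(~q1 | q2)), (q1 <-> ~q1).
        ((q1 <-> ~q1) & ~(~q1 | q2)): α-rule — add (q1 <-> ~q1), ~(~q1 | q2).
        ~(~q1 | q2): α-rule — add ~~q1, ~q2.
        (q1 <-> ~q1): β-rule — branch into q1, ~q1  //  ~q1, ~~q1.
          branch 1.2.1 (add q1, ~q1):
            × closes — contains both q1 and ~q1.
          branch 1.2.2 (add ~q1, ~~q1):
            × closes — contains both q1 and ~q1.
  branch 2 (add ~(~q2 | (((q1 <-> ~q1) & ~(~q1 | q2)) & (q1 <-> ~q1))), ~~(q3 -> ~q1)):
    ~(~q2 | (((q1 <-> ~q1) & ~(~q1 | q2)) & (q1 <-> ~q1))): α-rule — add ~~q2, ~(((q1 <-> ~q1) & ~(~q1 | q2)) & (q1 <-> ~q1)).
    ~~(q3 -> ~q1): β-rule — branch into ~q3  //  ~q1.
      branch 2.1 (add ~q3):
        ~(((q1 <-> ~q1) & ~(~q1 | q2)) & (q1 <-> ~q1)): β-rule — branch into ~((q1 <-> ~q1) & ~(~q1 | q2))  //  ~(q1 <-> ~q1).
          branch 2.1.1 (add ~((q1 <-> ~q1) & ~(~q1 | q2))):
            ~((q1 <-> ~q1) & ~(~q1 | q2)): β-rule — branch into ~(q1 <-> ~q1)  //  ~~(~q1 | q2).
              branch 2.1.1.1 (add ~(q1 <-> ~q1)):
                ~(q1 <-> ~q1): β-rule — branch into q1, ~~q1  //  ~q1, ~q1.
                  branch 2.1.1.1.1 (add q1, ~~q1):
                    ○ open, literals {q1=true, q2=true, q3=false}.
                  branch 2.1.1.1.2 (add ~q1, ~q1):
                    ○ open, literals {q1=false, q2=true, q3=false}.
              branch 2.1.1.2 (add ~~(~q1 | q2)):
                ~~(~q1 | q2): β-rule — branch into ~q1  //  q2.
                  branch 2.1.1.2.1 (add ~q1):
                    ○ open, literals {q1=false, q2=true, q3=false}.
                  branch 2.1.1.2.2 (add q2):
                    ○ open, literals {q2=true, q3=false}.
          branch 2.1.2 (add ~(q1 <-> ~q1)):
            ~(q1 <-> ~q1): β-rule — branch into q1, ~~q1  //  ~q1, ~q1.
              branch 2.1.2.1 (add q1, ~~q1):
                ○ open, literals {q1=true, q2=true, q3=false}.
              branch 2.1.2.2 (add ~q1, ~q1):
                ○ open, literals {q1=false, q2=true, q3=false}.
      branch 2.2 (add ~q1):
        ~(((q1 <-> ~q1) & ~(~q1 | q2)) & (q1 <-> ~q1)): β-rule — branch into ~((q1 <-> ~q1) & ~(~q1 | q2))  //  ~(q1 <-> ~q1).
          branch 2.2.1 (add ~((q1 <-> ~q1) & ~(~q1 | q2))):
            ~((q1 <-> ~q1) & ~(~q1 | q2)): β-rule — branch into ~(q1 <-> ~q1)  //  ~~(~q1 | q2).
              branch 2.2.1.1 (add ~(q1 <-> ~q1)):
                ~(q1 <-> ~q1): β-rule — branch into q1, ~~q1  //  ~q1, ~q1.
                  branch 2.2.1.1.1 (add q1, ~~q1):
                    × closes — contains both q1 and ~q1.
                  branch 2.2.1.1.2 (add ~q1, ~q1):
                    ○ open, literals {q1=false, q2=true}.
              branch 2.2.1.2 (add ~~(~q1 | q2)):
                ~~(~q1 | q2): β-rule — branch into ~q1  //  q2.
                  branch 2.2.1.2.1 (add ~q1):
                    ○ open, literals {q1=false, q2=true}.
                  branch 2.2.1.2.2 (add q2):
                    ○ open, literals {q1=false, q2=true}.
          branch 2.2.2 (add ~(q1 <-> ~q1)):
            ~(q1 <-> ~q1): β-rule — branch into q1, ~~q1  //  ~q1, ~q1.
              branch 2.2.2.1 (add q1, ~~q1):
                × closes — contains both q1 and ~q1.
              branch 2.2.2.2 (add ~q1, ~q1):
                ○ open, literals {q1=false, q2=true}.
4 branches closed, 11 open.
Each open branch fixes some atoms; the unmentioned ones are free. Counting distinct full assignments: branch {q1=true, q2=false, q3=true} (none free) contributes 1 new; branch {q1=true, q2=true, q3=false} (none free) contributes 1 new; branch {q1=false, q2=true, q3=false} (none free) contributes 1 new; branch {q1=false, q2=true, q3=false} (none free) contributes 0 new; branch {q2=true, q3=false} (q1) contributes 0 new; branch {q1=true, q2=true, q3=false} (none free) contributes 0 new; branch {q1=false, q2=true, q3=false} (none free) contributes 0 new; branch {q1=false, q2=true} (q3) contributes 1 new; branch {q1=false, q2=true} (q3) contributes 0 new; branch {q1=false, q2=true} (q3) contributes 0 new; branch {q1=false, q2=true} (q3) contributes 0 new. Total: 4.

4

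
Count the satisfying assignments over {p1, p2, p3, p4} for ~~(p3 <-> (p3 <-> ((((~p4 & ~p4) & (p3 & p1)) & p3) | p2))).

9

Initial set: {T ~~(p3 <-> (p3 <-> ((((~p4 & ~p4) & (p3 & p1)) & p3) | p2)))}.
T ~~(p3 <-> (p3 <-> ((((~p4 & ~p4) & (p3 & p1)) & p3) | p2))): drop double negation, giving T (p3 <-> (p3 <-> ((((~p4 & ~p4) & (p3 & p1)) & p3) | p2))).
T (p3 <-> (p3 <-> ((((~p4 & ~p4) & (p3 & p1)) & p3) | p2))): β-rule — branch into T p3, T (p3 <-> ((((~p4 & ~p4) & (p3 & p1)) & p3) | p2))  //  F p3, F (p3 <-> ((((~p4 & ~p4) & (p3 & p1)) & p3) | p2)).
  branch 1 (add T p3, T (p3 <-> ((((~p4 & ~p4) & (p3 & p1)) & p3) | p2))):
    T (p3 <-> ((((~p4 & ~p4) & (p3 & p1)) & p3) | p2)): β-rule — branch into T p3, T ((((~p4 & ~p4) & (p3 & p1)) & p3) | p2)  //  F p3, F ((((~p4 & ~p4) & (p3 & p1)) & p3) | p2).
      branch 1.1 (add T p3, T ((((~p4 & ~p4) & (p3 & p1)) & p3) | p2)):
        T ((((~p4 & ~p4) & (p3 & p1)) & p3) | p2): β-rule — branch into T (((~p4 & ~p4) & (p3 & p1)) & p3)  //  T p2.
          branch 1.1.1 (add T (((~p4 & ~p4) & (p3 & p1)) & p3)):
            T (((~p4 & ~p4) & (p3 & p1)) & p3): α-rule — add T ((~p4 & ~p4) & (p3 & p1)), T p3.
            T ((~p4 & ~p4) & (p3 & p1)): α-rule — add T (~p4 & ~p4), T (p3 & p1).
            T (~p4 & ~p4): α-rule — add T ~p4, T ~p4.
            T (p3 & p1): α-rule — add T p3, T p1.
            ○ open, literals {p1=true, p3=true, p4=false}.
          branch 1.1.2 (add T p2):
            ○ open, literals {p2=true, p3=true}.
      branch 1.2 (add F p3, F ((((~p4 & ~p4) & (p3 & p1)) & p3) | p2)):
        × closes — contains both p3 and ~p3.
  branch 2 (add F p3, F (p3 <-> ((((~p4 & ~p4) & (p3 & p1)) & p3) | p2))):
    F (p3 <-> ((((~p4 & ~p4) & (p3 & p1)) & p3) | p2)): β-rule — branch into T p3, F ((((~p4 & ~p4) & (p3 & p1)) & p3) | p2)  //  F p3, T ((((~p4 & ~p4) & (p3 & p1)) & p3) | p2).
      branch 2.1 (add T p3, F ((((~p4 & ~p4) & (p3 & p1)) & p3) | p2)):
        × closes — contains both p3 and ~p3.
      branch 2.2 (add F p3, T ((((~p4 & ~p4) & (p3 & p1)) & p3) | p2)):
        T ((((~p4 & ~p4) & (p3 & p1)) & p3) | p2): β-rule — branch into T (((~p4 & ~p4) & (p3 & p1)) & p3)  //  T p2.
          branch 2.2.1 (add T (((~p4 & ~p4) & (p3 & p1)) & p3)):
            T (((~p4 & ~p4) & (p3 & p1)) & p3): α-rule — add T ((~p4 & ~p4) & (p3 & p1)), T p3.
            × closes — contains both p3 and ~p3.
          branch 2.2.2 (add T p2):
            ○ open, literals {p2=true, p3=false}.
3 branches closed, 3 open.
Each open branch fixes some atoms; the unmentioned ones are free. Counting distinct full assignments: branch {p1=true, p3=true, p4=false} (p2) contributes 2 new; branch {p2=true, p3=true} (p1, p4) contributes 3 new; branch {p2=true, p3=false} (p1, p4) contributes 4 new. Total: 9.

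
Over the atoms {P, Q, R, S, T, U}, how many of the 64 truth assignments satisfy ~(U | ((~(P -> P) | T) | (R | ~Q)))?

4

Initial set: {~(U | ((~(P -> P) | T) | (R | ~Q)))}.
~(U | ((~(P -> P) | T) | (R | ~Q))): α-rule — add ~U, ~((~(P -> P) | T) | (R | ~Q)).
~((~(P -> P) | T) | (R | ~Q)): α-rule — add ~(~(P -> P) | T), ~(R | ~Q).
~(~(P -> P) | T): α-rule — add ~~(P -> P), ~T.
~(R | ~Q): α-rule — add ~R, ~~Q.
~~(P -> P): β-rule — branch into ~P  //  P.
  branch 1 (add ~P):
    ○ open, literals {P=F, Q=T, R=F, T=F, U=F}.
  branch 2 (add P):
    ○ open, literals {P=T, Q=T, R=F, T=F, U=F}.
0 branches closed, 2 open.
Each open branch fixes some atoms; the unmentioned ones are free. Counting distinct full assignments: branch {P=F, Q=T, R=F, T=F, U=F} (S) contributes 2 new; branch {P=T, Q=T, R=F, T=F, U=F} (S) contributes 2 new. Total: 4.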